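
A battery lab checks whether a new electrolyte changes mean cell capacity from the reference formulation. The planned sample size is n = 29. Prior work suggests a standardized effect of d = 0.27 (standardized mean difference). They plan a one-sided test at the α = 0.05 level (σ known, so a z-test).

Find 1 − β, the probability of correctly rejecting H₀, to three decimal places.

Power ≈ 0.424

Noncentrality parameter: δ = d·√n = 0.27 × √29 = 1.4540
Critical value for a one-sided test at α = 0.05: z_α = 1.645.
Power = P(Z > 1.645 − δ) = Φ(-0.191) = 0.4243.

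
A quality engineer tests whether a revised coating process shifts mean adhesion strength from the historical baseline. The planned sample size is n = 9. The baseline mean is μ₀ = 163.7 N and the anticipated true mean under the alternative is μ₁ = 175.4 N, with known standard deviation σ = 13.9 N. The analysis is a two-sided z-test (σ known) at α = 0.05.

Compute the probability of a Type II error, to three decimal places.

Standardized effect: d = |μ₁ − μ₀| / σ = |175.4 − 163.7| / 13.9 = 0.8417
Noncentrality parameter: δ = d·√n = 0.8417 × √9 = 2.5252
Two-sided α = 0.05 → critical value z_{0.025} = 1.960.
Power = Φ(δ − 1.960) + Φ(−δ − 1.960) = Φ(0.565) + Φ(-4.485) = 0.7140 + 0.0000 = 0.7140.
Type II error: β = 1 − power = 1 − 0.7140 = 0.2860.

β ≈ 0.286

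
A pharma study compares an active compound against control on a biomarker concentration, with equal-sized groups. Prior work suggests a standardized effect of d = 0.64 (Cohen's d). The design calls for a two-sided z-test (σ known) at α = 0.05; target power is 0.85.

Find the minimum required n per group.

n = 44 per group

For power 0.85 need Φ(δ − z_{0.025}) = 0.85, so δ = z_{0.025} + z_{0.15} = 1.960 + 1.036 = 2.996.
(For δ > 0 the lower-tail rejection region contributes negligibly to power, so the one-term inversion is standard.)
δ = d·√(n/2) ⇒ n = 2(δ/d)² = 2 × (2.996 / 0.64)² = 43.84.
Round up to the next whole unit.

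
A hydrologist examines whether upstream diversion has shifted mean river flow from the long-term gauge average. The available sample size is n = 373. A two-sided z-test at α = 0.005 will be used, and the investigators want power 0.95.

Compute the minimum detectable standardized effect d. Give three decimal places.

d ≈ 0.231

Required noncentrality: δ = z_{0.0025} + z_{0.05} = 2.807 + 1.645 = 4.452.
(Lower-tail contribution to power is negligible for δ > 0.)
δ = d·√n ⇒ d = δ/√n = 4.452/√373 = 0.2305.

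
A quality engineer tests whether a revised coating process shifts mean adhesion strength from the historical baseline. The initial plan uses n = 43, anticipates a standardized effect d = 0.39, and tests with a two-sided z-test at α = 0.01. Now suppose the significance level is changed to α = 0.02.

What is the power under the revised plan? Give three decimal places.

Power ≈ 0.591

δ = d·√n = 0.39 × √43 = 2.5574 (unchanged). New critical value: z_{0.01} = 2.326.
Revised power = Φ(δ − 2.326) + Φ(−δ − 2.326) = Φ(0.231) + Φ(-4.884) = 0.5914 + 0.0000 = 0.5914.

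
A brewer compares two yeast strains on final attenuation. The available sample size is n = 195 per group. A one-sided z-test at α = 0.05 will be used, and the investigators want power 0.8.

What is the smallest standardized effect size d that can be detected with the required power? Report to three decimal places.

Required noncentrality: δ = z_{0.05} + z_{0.20} = 1.645 + 0.842 = 2.486.
δ = d·√(n/2) ⇒ d = δ/√(n/2) = 2.486/√(195/2) = 0.2518.

d ≈ 0.252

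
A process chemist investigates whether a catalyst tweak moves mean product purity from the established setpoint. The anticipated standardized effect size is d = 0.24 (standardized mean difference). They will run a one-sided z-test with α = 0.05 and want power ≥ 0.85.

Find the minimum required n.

n = 125

Set Φ(δ − 1.645) = 0.85; then δ − 1.645 = Φ⁻¹(0.85) = 1.036, giving δ = 2.681.
δ = d·√n ⇒ n = (δ/d)² = (2.681 / 0.24)² = 124.81.
Round up to the next whole unit.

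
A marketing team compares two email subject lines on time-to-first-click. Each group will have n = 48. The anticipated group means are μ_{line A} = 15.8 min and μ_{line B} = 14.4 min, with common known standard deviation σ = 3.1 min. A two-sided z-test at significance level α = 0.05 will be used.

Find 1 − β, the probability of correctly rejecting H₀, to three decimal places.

Power ≈ 0.600

Standardized effect: d = |μ_{line A} − μ_{line B}| / σ = |15.8 − 14.4| / 3.1 = 0.4516
Noncentrality parameter: δ = d·√(n/2) = 0.4516 × √(48/2) = 2.2124
Two-sided α = 0.05 → critical value z_{0.025} = 1.960.
Power = Φ(δ − 1.960) + Φ(−δ − 1.960) = Φ(0.252) + Φ(-4.172) = 0.5997 + 0.0000 = 0.5997.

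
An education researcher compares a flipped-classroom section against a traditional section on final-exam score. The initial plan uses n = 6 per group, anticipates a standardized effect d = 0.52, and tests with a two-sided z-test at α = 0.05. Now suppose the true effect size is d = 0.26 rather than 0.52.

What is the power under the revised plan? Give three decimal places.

Power ≈ 0.074

With d = 0.26: δ = d·√(n/2) = 0.26 × √(6/2) = 0.4503. Critical value z_{0.025} = 1.960.
Revised power = Φ(δ − 1.960) + Φ(−δ − 1.960) = Φ(-1.510) + Φ(-2.410) = 0.0656 + 0.0080 = 0.0735.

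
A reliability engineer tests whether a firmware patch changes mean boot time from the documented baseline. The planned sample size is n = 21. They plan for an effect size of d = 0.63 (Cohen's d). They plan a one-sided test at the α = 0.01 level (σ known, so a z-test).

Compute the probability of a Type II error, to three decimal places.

β ≈ 0.288

Noncentrality parameter: δ = d·√n = 0.63 × √21 = 2.8870
One-sided α = 0.01 → critical value z_{0.01} = 2.326.
Power = Φ(δ − 2.326) = Φ(0.561) = 0.7125.
Type II error: β = 1 − power = 1 − 0.7125 = 0.2875.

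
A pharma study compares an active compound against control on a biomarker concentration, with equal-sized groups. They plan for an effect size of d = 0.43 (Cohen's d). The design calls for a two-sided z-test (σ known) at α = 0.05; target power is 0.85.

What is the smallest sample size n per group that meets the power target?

Set Φ(δ − 1.960) = 0.85; then δ − 1.960 = Φ⁻¹(0.85) = 1.036, giving δ = 2.996.
(The Φ(−δ − z_{α/2}) term is vanishingly small for δ > 0 and is dropped in the standard sample-size formula.)
δ = d·√(n/2) ⇒ n = 2(δ/d)² = 2 × (2.996 / 0.43)² = 97.12.
Rounding up, n = 98 per group.

n = 98 per group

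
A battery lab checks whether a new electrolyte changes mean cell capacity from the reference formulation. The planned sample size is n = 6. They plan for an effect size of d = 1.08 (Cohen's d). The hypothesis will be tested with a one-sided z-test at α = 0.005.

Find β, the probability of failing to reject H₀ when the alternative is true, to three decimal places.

Noncentrality parameter: δ = d·√n = 1.08 × √6 = 2.6454
Critical value for a one-sided test at α = 0.005: z_α = 2.576.
Power = P(Z > 2.576 − δ) = Φ(0.070) = 0.5278.
Type II error: β = 1 − power = 1 − 0.5278 = 0.4722.

β ≈ 0.472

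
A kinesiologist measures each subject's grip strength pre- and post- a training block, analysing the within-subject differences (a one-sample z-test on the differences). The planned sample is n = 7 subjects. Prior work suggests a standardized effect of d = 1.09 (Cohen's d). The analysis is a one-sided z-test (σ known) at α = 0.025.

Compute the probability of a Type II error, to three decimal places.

Noncentrality parameter: δ = d·√n = 1.09 × √7 = 2.8839
One-sided α = 0.025 → critical value z_{0.025} = 1.960.
Power = P(Z > 1.960 − δ) = Φ(0.924) = 0.8222.
Type II error: β = 1 − power = 1 − 0.8222 = 0.1778.

β ≈ 0.178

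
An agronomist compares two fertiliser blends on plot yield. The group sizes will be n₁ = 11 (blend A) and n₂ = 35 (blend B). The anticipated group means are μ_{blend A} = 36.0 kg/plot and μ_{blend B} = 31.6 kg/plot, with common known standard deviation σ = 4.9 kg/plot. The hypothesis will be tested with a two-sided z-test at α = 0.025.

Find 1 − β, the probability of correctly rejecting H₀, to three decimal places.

Power ≈ 0.639

Standardized effect: d = |μ_{blend A} − μ_{blend B}| / σ = |36.0 − 31.6| / 4.9 = 0.8980
Noncentrality parameter: δ = d / √(1/n₁ + 1/n₂) = 0.8980 / √(1/11 + 1/35) = 2.5978
Two-sided α = 0.025 → critical value z_{0.0125} = 2.241.
Power = Φ(δ − 2.241) + Φ(−δ − 2.241) = Φ(0.356) + Φ(-4.839) = 0.6392 + 0.0000 = 0.6392.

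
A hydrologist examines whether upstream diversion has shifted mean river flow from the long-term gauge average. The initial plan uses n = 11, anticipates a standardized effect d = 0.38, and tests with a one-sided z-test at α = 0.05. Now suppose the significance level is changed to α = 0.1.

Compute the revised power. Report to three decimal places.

δ = d·√n = 0.38 × √11 = 1.2603 (unchanged). New critical value: z_{0.1} = 1.282.
Revised power = P(Z > 1.282 − δ) = Φ(-0.021) = 0.4915.

Power ≈ 0.492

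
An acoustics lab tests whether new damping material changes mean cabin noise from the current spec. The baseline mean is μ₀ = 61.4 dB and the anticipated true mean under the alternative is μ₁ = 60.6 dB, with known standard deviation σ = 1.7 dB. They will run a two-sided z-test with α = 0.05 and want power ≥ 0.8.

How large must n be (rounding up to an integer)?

n = 36

Standardized effect: d = |μ₁ − μ₀| / σ = |60.6 − 61.4| / 1.7 = 0.4706
For power 0.8 need Φ(δ − z_{0.025}) = 0.8, so δ = z_{0.025} + z_{0.20} = 1.960 + 0.842 = 2.802.
(For δ > 0 the lower-tail rejection region contributes negligibly to power, so the one-term inversion is standard.)
δ = d·√n ⇒ n = (δ/d)² = (2.802 / 0.4706)² = 35.44.
Rounding up, n = 36.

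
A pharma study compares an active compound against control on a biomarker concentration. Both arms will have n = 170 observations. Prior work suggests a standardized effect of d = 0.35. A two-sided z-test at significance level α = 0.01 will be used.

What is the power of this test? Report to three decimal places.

Noncentrality parameter: δ = d·√(n/2) = 0.35 × √(170/2) = 3.2268
Critical value for a two-sided test at α = 0.01: z_{α/2} = 2.576.
Power = Φ(δ − 2.576) + Φ(−δ − 2.576) = Φ(0.651) + Φ(-5.803) = 0.7425 + 0.0000 = 0.7425.

Power ≈ 0.742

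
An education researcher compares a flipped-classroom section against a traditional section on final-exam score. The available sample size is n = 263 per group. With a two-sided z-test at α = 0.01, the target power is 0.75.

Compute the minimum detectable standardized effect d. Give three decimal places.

Need Φ(δ − 2.576) = 0.75, so δ = 2.576 + 0.674 = 3.250.
(Lower-tail contribution to power is negligible for δ > 0.)
δ = d·√(n/2) ⇒ d = δ/√(n/2) = 3.250/√(263/2) = 0.2834.

d ≈ 0.283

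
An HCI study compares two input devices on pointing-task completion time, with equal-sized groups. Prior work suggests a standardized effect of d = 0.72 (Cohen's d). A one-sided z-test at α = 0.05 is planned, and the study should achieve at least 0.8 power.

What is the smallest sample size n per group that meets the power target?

For power 0.8 need Φ(δ − z_{0.05}) = 0.8, so δ = z_{0.05} + z_{0.20} = 1.645 + 0.842 = 2.486.
δ = d·√(n/2) ⇒ n = 2(δ/d)² = 2 × (2.486 / 0.72)² = 23.85.
Round up to the next whole unit.

n = 24 per group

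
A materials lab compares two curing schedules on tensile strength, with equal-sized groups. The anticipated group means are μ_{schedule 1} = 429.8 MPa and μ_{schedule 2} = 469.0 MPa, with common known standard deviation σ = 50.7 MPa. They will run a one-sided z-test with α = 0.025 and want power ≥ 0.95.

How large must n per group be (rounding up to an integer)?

Standardized effect: d = |μ_{schedule 1} − μ_{schedule 2}| / σ = |429.8 − 469.0| / 50.7 = 0.7732
For power 0.95 need Φ(δ − z_{0.025}) = 0.95, so δ = z_{0.025} + z_{0.05} = 1.960 + 1.645 = 3.605.
δ = d·√(n/2) ⇒ n = 2(δ/d)² = 2 × (3.605 / 0.7732)² = 43.48.
Rounding up, n = 44 per group.

n = 44 per group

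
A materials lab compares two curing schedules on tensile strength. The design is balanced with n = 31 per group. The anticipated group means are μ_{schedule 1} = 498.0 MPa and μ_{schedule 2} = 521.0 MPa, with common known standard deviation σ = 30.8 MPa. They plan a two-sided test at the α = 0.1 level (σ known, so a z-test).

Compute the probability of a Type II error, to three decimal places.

β ≈ 0.098

Standardized effect: d = |μ_{schedule 1} − μ_{schedule 2}| / σ = |498.0 − 521.0| / 30.8 = 0.7468
Noncentrality parameter: δ = d·√(n/2) = 0.7468 × √(31/2) = 2.9400
Two-sided α = 0.1 → critical value z_{0.05} = 1.645.
Power = Φ(δ − 1.645) + Φ(−δ − 1.645) = Φ(1.295) + Φ(-4.585) = 0.9024 + 0.0000 = 0.9024.
Type II error: β = 1 − power = 1 − 0.9024 = 0.0976.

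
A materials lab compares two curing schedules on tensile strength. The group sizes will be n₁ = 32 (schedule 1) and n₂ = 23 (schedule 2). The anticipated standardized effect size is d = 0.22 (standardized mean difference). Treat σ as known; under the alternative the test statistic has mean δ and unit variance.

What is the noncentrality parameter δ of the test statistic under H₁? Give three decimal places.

δ ≈ 0.805

δ = d / √(1/n₁ + 1/n₂) = 0.22 / √(1/32 + 1/23) = 0.8048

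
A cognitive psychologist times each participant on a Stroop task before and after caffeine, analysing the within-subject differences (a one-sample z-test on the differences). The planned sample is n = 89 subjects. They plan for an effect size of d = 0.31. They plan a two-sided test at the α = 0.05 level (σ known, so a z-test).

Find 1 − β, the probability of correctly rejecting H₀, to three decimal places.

Noncentrality parameter: δ = d·√n = 0.31 × √89 = 2.9245
Two-sided α = 0.05 → critical value z_{0.025} = 1.960.
Power = Φ(δ − 1.960) + Φ(−δ − 1.960) = Φ(0.965) + Φ(-4.884) = 0.8326 + 0.0000 = 0.8326.

Power ≈ 0.833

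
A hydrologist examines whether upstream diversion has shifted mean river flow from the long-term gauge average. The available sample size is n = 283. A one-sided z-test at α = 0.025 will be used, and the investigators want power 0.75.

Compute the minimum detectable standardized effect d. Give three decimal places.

Required noncentrality: δ = z_{0.025} + z_{0.25} = 1.960 + 0.674 = 2.634.
δ = d·√n ⇒ d = δ/√n = 2.634/√283 = 0.1566.

d ≈ 0.157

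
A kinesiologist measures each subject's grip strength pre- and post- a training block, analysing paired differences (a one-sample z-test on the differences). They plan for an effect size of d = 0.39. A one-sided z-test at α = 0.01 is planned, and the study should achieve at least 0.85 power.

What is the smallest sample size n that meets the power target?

n = 75

Set Φ(δ − 2.326) = 0.85; then δ − 2.326 = Φ⁻¹(0.85) = 1.036, giving δ = 3.363.
δ = d·√n ⇒ n = (δ/d)² = (3.363 / 0.39)² = 74.35.
Round up to the next whole unit.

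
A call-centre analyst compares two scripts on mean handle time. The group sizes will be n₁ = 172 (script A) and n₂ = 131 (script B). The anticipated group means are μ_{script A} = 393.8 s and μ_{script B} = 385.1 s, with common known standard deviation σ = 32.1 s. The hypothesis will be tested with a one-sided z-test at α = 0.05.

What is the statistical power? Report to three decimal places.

Standardized effect: d = |μ_{script A} − μ_{script B}| / σ = |393.8 − 385.1| / 32.1 = 0.2710
Noncentrality parameter: δ = d / √(1/n₁ + 1/n₂) = 0.2710 / √(1/172 + 1/131) = 2.3372
One-sided α = 0.05 → critical value z_{0.05} = 1.645.
Power = Φ(δ − 1.645) = Φ(0.692) = 0.7556.

Power ≈ 0.756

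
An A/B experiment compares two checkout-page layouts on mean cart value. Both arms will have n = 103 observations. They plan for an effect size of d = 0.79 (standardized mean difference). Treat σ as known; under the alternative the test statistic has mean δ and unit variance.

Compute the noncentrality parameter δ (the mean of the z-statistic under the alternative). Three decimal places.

δ = d·√(n/2) = 0.79 × √(103/2) = 5.6693

δ ≈ 5.669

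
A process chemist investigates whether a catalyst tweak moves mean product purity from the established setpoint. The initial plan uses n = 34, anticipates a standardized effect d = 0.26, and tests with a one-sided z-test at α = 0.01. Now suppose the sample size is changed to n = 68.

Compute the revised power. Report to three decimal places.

Power ≈ 0.428

With n = 68: δ = d·√n = 0.26 × √68 = 2.1440. Critical value z_{0.01} = 2.326.
Revised power = Φ(δ − 2.326) = Φ(-0.182) = 0.4277.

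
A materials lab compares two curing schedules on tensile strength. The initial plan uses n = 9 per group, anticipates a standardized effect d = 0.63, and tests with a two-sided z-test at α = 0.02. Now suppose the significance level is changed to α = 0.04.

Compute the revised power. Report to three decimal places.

Power ≈ 0.237

δ = d·√(n/2) = 0.63 × √(9/2) = 1.3364 (unchanged). New critical value: z_{0.02} = 2.054.
Revised power = Φ(δ − 2.054) + Φ(−δ − 2.054) = Φ(-0.717) + Φ(-3.390) = 0.2366 + 0.0003 = 0.2369.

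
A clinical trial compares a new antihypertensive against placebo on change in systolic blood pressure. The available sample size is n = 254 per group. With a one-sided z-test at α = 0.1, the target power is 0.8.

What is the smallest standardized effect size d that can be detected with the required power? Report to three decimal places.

d ≈ 0.188

Required noncentrality: δ = z_{0.1} + z_{0.20} = 1.282 + 0.842 = 2.123.
δ = d·√(n/2) ⇒ d = δ/√(n/2) = 2.123/√(254/2) = 0.1884.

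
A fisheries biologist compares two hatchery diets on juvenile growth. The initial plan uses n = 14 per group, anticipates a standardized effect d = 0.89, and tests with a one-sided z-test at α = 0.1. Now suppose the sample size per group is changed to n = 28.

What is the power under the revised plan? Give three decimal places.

Power ≈ 0.980

With n = 28 per group: δ = d·√(n/2) = 0.89 × √(28/2) = 3.3301. Critical value z_{0.1} = 1.282.
Revised power = Φ(δ − 1.282) = Φ(2.049) = 0.9797.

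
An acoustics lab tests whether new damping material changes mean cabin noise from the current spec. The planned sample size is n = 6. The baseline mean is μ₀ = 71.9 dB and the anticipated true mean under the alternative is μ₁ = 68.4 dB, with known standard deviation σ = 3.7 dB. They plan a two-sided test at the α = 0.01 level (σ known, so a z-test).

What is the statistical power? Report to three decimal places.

Standardized effect: d = |μ₁ − μ₀| / σ = |68.4 − 71.9| / 3.7 = 0.9459
Noncentrality parameter: δ = d·√n = 0.9459 × √6 = 2.3171
Two-sided α = 0.01 → critical value z_{0.005} = 2.576.
Power = Φ(δ − 2.576) + Φ(−δ − 2.576) = Φ(-0.259) + Φ(-4.893) = 0.3979 + 0.0000 = 0.3979.

Power ≈ 0.398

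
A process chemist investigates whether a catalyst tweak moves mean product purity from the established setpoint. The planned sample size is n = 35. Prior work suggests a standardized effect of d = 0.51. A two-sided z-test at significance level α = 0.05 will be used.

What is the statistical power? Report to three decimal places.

Noncentrality parameter: δ = d·√n = 0.51 × √35 = 3.0172
Critical value for a two-sided test at α = 0.05: z_{α/2} = 1.960.
Power = Φ(δ − 1.960) + Φ(−δ − 1.960) = Φ(1.057) + Φ(-4.977) = 0.8548 + 0.0000 = 0.8548.

Power ≈ 0.855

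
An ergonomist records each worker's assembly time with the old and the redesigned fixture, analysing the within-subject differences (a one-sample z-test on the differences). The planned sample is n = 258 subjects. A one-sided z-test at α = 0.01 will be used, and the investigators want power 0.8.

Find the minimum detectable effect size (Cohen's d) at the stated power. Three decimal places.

Required noncentrality: δ = z_{0.01} + z_{0.20} = 2.326 + 0.842 = 3.168.
δ = d·√n ⇒ d = δ/√n = 3.168/√258 = 0.1972.

d ≈ 0.197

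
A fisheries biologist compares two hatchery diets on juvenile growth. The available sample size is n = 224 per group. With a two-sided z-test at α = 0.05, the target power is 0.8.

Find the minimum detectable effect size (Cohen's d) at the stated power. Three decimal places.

d ≈ 0.265

Required noncentrality: δ = z_{0.025} + z_{0.20} = 1.960 + 0.842 = 2.802.
(Lower-tail contribution to power is negligible for δ > 0.)
δ = d·√(n/2) ⇒ d = δ/√(n/2) = 2.802/√(224/2) = 0.2647.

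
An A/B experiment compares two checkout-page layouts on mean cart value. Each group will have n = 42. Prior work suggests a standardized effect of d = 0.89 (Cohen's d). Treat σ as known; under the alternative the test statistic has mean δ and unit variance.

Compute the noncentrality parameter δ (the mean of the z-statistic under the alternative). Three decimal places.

δ ≈ 4.078

The noncentrality parameter scales effect size by the design's sample-size factor: δ = d·√(n/2) = 0.89 × √(42/2) = 4.0785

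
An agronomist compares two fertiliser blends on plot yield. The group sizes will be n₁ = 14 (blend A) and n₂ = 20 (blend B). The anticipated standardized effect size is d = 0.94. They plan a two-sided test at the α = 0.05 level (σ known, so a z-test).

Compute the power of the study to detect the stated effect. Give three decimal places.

Power ≈ 0.770

Noncentrality parameter: δ = d / √(1/n₁ + 1/n₂) = 0.94 / √(1/14 + 1/20) = 2.6975
Critical value for a two-sided test at α = 0.05: z_{α/2} = 1.960.
Power = Φ(δ − 1.960) + Φ(−δ − 1.960) = Φ(0.738) + Φ(-4.658) = 0.7696 + 0.0000 = 0.7696.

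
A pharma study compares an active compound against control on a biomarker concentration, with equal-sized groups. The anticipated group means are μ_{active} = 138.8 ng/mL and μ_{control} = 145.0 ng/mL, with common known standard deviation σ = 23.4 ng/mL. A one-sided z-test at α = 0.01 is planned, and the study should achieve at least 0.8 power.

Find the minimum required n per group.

n = 286 per group

Standardized effect: d = |μ_{active} − μ_{control}| / σ = |138.8 − 145.0| / 23.4 = 0.2650
Set Φ(δ − 2.326) = 0.8; then δ − 2.326 = Φ⁻¹(0.8) = 0.842, giving δ = 3.168.
δ = d·√(n/2) ⇒ n = 2(δ/d)² = 2 × (3.168 / 0.2650)² = 285.92.
Rounding up, n = 286 per group.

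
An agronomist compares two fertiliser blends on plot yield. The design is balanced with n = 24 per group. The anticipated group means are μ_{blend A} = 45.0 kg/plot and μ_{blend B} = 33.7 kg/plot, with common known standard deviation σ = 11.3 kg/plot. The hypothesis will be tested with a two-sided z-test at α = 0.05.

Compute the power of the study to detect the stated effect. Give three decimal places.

Standardized effect: d = |μ_{blend A} − μ_{blend B}| / σ = |45.0 − 33.7| / 11.3 = 1.0000
Noncentrality parameter: δ = d·√(n/2) = 1.0000 × √(24/2) = 3.4641
Two-sided α = 0.05 → critical value z_{0.025} = 1.960.
Power = Φ(δ − 1.960) + Φ(−δ − 1.960) = Φ(1.504) + Φ(-5.424) = 0.9337 + 0.0000 = 0.9337.

Power ≈ 0.934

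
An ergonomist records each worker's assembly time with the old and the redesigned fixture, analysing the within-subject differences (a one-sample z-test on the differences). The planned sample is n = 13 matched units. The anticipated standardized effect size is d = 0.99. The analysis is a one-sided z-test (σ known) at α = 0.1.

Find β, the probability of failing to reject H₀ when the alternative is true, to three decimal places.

β ≈ 0.011

Noncentrality parameter: δ = d·√n = 0.99 × √13 = 3.5695
One-sided α = 0.1 → critical value z_{0.1} = 1.282.
Power = Φ(δ − 1.282) = Φ(2.288) = 0.9889.
Type II error: β = 1 − power = 1 − 0.9889 = 0.0111.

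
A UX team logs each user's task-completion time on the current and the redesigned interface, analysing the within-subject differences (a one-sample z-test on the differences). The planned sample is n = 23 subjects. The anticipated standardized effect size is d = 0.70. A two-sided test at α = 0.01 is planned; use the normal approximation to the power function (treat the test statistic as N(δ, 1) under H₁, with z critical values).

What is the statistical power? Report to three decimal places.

Noncentrality parameter: δ = d·√n = 0.70 × √23 = 3.3571
Two-sided α = 0.01 → critical value z_{0.005} = 2.576.
Power = Φ(δ − 2.576) + Φ(−δ − 2.576) = Φ(0.781) + Φ(-5.933) = 0.7827 + 0.0000 = 0.7827.

Power ≈ 0.783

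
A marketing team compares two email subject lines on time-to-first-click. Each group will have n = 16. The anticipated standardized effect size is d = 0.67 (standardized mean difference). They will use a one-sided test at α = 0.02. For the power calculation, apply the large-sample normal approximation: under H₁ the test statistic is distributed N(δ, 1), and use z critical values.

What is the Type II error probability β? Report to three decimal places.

β ≈ 0.563

Noncentrality parameter: δ = d·√(n/2) = 0.67 × √(16/2) = 1.8950
One-sided α = 0.02 → critical value z_{0.02} = 2.054.
Power = Φ(δ − 2.054) = Φ(-0.159) = 0.4370.
Type II error: β = 1 − power = 1 − 0.4370 = 0.5630.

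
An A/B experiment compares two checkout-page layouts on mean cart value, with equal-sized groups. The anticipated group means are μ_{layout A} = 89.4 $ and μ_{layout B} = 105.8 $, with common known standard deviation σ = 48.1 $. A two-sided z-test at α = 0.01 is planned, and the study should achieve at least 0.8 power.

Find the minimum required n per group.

Standardized effect: d = |μ_{layout A} − μ_{layout B}| / σ = |89.4 − 105.8| / 48.1 = 0.3410
Set Φ(δ − 2.576) = 0.8; then δ − 2.576 = Φ⁻¹(0.8) = 0.842, giving δ = 3.417.
(The Φ(−δ − z_{α/2}) term is vanishingly small for δ > 0 and is dropped in the standard sample-size formula.)
δ = d·√(n/2) ⇒ n = 2(δ/d)² = 2 × (3.417 / 0.3410)² = 200.93.
Rounding up, n = 201 per group.

n = 201 per group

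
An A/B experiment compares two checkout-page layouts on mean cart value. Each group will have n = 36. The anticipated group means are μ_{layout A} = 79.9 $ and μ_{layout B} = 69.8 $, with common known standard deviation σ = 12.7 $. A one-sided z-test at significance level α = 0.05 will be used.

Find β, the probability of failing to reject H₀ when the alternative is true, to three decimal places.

β ≈ 0.042

Standardized effect: d = |μ_{layout A} − μ_{layout B}| / σ = |79.9 − 69.8| / 12.7 = 0.7953
Noncentrality parameter: λ = d·√(n/2) = 0.7953 × √(36/2) = 3.3741
One-sided α = 0.05 → critical value z_{0.05} = 1.645.
Power = P(Z > 1.645 − λ) = Φ(1.729) = 0.9581.
Type II error: β = 1 − power = 1 − 0.9581 = 0.0419.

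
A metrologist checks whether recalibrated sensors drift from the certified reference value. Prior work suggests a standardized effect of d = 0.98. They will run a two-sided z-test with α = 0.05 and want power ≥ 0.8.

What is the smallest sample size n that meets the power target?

For power 0.8 need Φ(δ − z_{0.025}) = 0.8, so δ = z_{0.025} + z_{0.20} = 1.960 + 0.842 = 2.802.
(Ignoring the negligible lower-tail rejection probability gives the usual closed-form inversion.)
δ = d·√n ⇒ n = (δ/d)² = (2.802 / 0.98)² = 8.17.
Rounding up, n = 9.

n = 9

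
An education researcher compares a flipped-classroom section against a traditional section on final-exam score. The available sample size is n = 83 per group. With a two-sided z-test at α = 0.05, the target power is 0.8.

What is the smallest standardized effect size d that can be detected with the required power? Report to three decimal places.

d ≈ 0.435

Need Φ(δ − 1.960) = 0.8, so δ = 1.960 + 0.842 = 2.802.
(The second rejection-region term Φ(−δ − z_{α/2}) is negligible and dropped.)
δ = d·√(n/2) ⇒ d = δ/√(n/2) = 2.802/√(83/2) = 0.4349.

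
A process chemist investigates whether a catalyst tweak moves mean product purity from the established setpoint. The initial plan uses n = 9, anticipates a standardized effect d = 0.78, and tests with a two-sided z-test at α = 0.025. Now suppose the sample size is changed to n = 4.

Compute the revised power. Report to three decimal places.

Power ≈ 0.248

With n = 4: δ = d·√n = 0.78 × √4 = 1.5600. Critical value z_{0.0125} = 2.241.
Revised power = Φ(δ − 2.241) + Φ(−δ − 2.241) = Φ(-0.681) + Φ(-3.801) = 0.2478 + 0.0001 = 0.2479.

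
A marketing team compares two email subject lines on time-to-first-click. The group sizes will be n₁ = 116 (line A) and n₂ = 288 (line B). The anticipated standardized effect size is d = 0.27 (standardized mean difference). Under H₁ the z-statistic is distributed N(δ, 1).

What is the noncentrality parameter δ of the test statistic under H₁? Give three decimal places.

δ ≈ 2.455

δ = d / √(1/n₁ + 1/n₂) = 0.27 / √(1/116 + 1/288) = 2.4553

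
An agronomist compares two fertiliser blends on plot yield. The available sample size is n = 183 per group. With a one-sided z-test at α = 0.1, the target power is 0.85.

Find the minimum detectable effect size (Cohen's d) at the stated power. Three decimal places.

d ≈ 0.242

Required noncentrality: δ = z_{0.1} + z_{0.15} = 1.282 + 1.036 = 2.318.
δ = d·√(n/2) ⇒ d = δ/√(n/2) = 2.318/√(183/2) = 0.2423.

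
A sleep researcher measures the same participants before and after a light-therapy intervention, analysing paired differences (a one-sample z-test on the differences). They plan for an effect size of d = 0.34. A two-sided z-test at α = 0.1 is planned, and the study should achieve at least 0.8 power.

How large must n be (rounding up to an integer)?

n = 54

Set Φ(δ − 1.645) = 0.8; then δ − 1.645 = Φ⁻¹(0.8) = 0.842, giving δ = 2.486.
(For δ > 0 the lower-tail rejection region contributes negligibly to power, so the one-term inversion is standard.)
δ = d·√n ⇒ n = (δ/d)² = (2.486 / 0.34)² = 53.48.
Rounding up, n = 54.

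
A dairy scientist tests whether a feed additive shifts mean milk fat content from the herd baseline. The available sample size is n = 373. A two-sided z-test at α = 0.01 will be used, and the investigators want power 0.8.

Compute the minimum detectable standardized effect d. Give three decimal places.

Required noncentrality: δ = z_{0.005} + z_{0.20} = 2.576 + 0.842 = 3.417.
(Lower-tail contribution to power is negligible for δ > 0.)
δ = d·√n ⇒ d = δ/√n = 3.417/√373 = 0.1769.

d ≈ 0.177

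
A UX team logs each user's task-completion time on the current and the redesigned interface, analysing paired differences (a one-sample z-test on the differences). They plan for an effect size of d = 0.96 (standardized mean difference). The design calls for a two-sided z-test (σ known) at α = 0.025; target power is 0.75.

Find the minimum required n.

Set Φ(δ − 2.241) = 0.75; then δ − 2.241 = Φ⁻¹(0.75) = 0.674, giving δ = 2.916.
(Ignoring the negligible lower-tail rejection probability gives the usual closed-form inversion.)
δ = d·√n ⇒ n = (δ/d)² = (2.916 / 0.96)² = 9.23.
Round up to the next whole unit.

n = 10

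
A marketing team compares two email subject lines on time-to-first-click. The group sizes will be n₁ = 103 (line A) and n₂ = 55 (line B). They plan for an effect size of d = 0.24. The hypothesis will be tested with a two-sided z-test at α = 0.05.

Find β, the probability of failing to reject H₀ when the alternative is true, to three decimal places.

Noncentrality parameter: δ = d / √(1/n₁ + 1/n₂) = 0.24 / √(1/103 + 1/55) = 1.4371
Two-sided α = 0.05 → critical value z_{0.025} = 1.960.
Power = Φ(δ − 1.960) + Φ(−δ − 1.960) = Φ(-0.523) + Φ(-3.397) = 0.3005 + 0.0003 = 0.3009.
Type II error: β = 1 − power = 1 − 0.3009 = 0.6991.

β ≈ 0.699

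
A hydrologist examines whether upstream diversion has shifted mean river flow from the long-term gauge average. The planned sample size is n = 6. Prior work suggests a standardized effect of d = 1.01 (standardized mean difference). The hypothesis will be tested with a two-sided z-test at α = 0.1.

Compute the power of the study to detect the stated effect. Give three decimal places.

Power ≈ 0.797

Noncentrality parameter: δ = d·√n = 1.01 × √6 = 2.4740
Critical value for a two-sided test at α = 0.1: z_{α/2} = 1.645.
Power = Φ(δ − 1.645) + Φ(−δ − 1.645) = Φ(0.829) + Φ(-4.119) = 0.7965 + 0.0000 = 0.7965.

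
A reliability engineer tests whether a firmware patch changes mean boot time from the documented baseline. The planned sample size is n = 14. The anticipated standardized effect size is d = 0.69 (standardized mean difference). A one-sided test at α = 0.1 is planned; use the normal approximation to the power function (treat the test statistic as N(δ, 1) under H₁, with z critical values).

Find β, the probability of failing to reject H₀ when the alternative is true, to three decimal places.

Noncentrality parameter: δ = d·√n = 0.69 × √14 = 2.5817
One-sided α = 0.1 → critical value z_{0.1} = 1.282.
Power = Φ(δ − 1.282) = Φ(1.300) = 0.9032.
Type II error: β = 1 − power = 1 − 0.9032 = 0.0968.

β ≈ 0.097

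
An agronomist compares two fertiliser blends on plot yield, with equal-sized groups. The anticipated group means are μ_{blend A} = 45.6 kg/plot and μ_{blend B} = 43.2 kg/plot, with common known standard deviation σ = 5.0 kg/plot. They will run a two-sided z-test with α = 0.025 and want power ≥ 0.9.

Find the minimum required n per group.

Standardized effect: d = |μ_{blend A} − μ_{blend B}| / σ = |45.6 − 43.2| / 5.0 = 0.4800
Set Φ(δ − 2.241) = 0.9; then δ − 2.241 = Φ⁻¹(0.9) = 1.282, giving δ = 3.523.
(Ignoring the negligible lower-tail rejection probability gives the usual closed-form inversion.)
δ = d·√(n/2) ⇒ n = 2(δ/d)² = 2 × (3.523 / 0.4800)² = 107.74.
Round up to the next whole unit.

n = 108 per group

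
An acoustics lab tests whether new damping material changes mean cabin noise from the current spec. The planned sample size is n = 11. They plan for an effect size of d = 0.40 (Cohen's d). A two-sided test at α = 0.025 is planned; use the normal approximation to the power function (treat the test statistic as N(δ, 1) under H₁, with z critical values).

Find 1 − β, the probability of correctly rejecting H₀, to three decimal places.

Noncentrality parameter: δ = d·√n = 0.40 × √11 = 1.3266
Two-sided α = 0.025 → critical value z_{0.0125} = 2.241.
Power = Φ(δ − 2.241) + Φ(−δ − 2.241) = Φ(-0.915) + Φ(-3.568) = 0.1802 + 0.0002 = 0.1803.

Power ≈ 0.180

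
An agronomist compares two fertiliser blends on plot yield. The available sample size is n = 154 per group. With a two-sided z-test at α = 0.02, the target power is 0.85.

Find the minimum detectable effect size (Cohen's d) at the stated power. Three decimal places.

d ≈ 0.383

Required noncentrality: δ = z_{0.01} + z_{0.15} = 2.326 + 1.036 = 3.363.
(Lower-tail contribution to power is negligible for δ > 0.)
δ = d·√(n/2) ⇒ d = δ/√(n/2) = 3.363/√(154/2) = 0.3832.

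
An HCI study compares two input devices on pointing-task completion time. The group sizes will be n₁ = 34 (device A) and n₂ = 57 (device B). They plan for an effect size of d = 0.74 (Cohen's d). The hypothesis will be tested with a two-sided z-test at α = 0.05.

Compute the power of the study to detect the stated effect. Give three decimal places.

Noncentrality parameter: δ = d / √(1/n₁ + 1/n₂) = 0.74 / √(1/34 + 1/57) = 3.4150
Two-sided α = 0.05 → critical value z_{0.025} = 1.960.
Power = Φ(δ − 1.960) + Φ(−δ − 1.960) = Φ(1.455) + Φ(-5.375) = 0.9272 + 0.0000 = 0.9272.

Power ≈ 0.927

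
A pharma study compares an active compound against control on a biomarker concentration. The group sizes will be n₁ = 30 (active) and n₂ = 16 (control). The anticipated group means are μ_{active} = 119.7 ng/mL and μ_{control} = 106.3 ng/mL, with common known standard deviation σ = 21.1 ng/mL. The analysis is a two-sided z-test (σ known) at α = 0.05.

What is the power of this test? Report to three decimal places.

Power ≈ 0.536

Standardized effect: d = |μ_{active} − μ_{control}| / σ = |119.7 − 106.3| / 21.1 = 0.6351
Noncentrality parameter: δ = d / √(1/n₁ + 1/n₂) = 0.6351 / √(1/30 + 1/16) = 2.0515
Critical value for a two-sided test at α = 0.05: z_{α/2} = 1.960.
Power = Φ(δ − 1.960) + Φ(−δ − 1.960) = Φ(0.092) + Φ(-4.011) = 0.5365 + 0.0000 = 0.5365.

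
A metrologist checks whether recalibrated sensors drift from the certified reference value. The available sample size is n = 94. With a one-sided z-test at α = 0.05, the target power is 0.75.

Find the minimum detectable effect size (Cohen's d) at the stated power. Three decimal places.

d ≈ 0.239

Required noncentrality: δ = z_{0.05} + z_{0.25} = 1.645 + 0.674 = 2.319.
δ = d·√n ⇒ d = δ/√n = 2.319/√94 = 0.2392.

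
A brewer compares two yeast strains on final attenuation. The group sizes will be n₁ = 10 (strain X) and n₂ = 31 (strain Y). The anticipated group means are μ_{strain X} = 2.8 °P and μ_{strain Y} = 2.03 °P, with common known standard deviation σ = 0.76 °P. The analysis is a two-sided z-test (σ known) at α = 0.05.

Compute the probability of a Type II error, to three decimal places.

β ≈ 0.204

Standardized effect: d = |μ_{strain X} − μ_{strain Y}| / σ = |2.8 − 2.03| / 0.76 = 1.0132
Noncentrality parameter: δ = d / √(1/n₁ + 1/n₂) = 1.0132 / √(1/10 + 1/31) = 2.7859
Two-sided α = 0.05 → critical value z_{0.025} = 1.960.
Power = Φ(δ − 1.960) + Φ(−δ − 1.960) = Φ(0.826) + Φ(-4.746) = 0.7956 + 0.0000 = 0.7956.
Type II error: β = 1 − power = 1 − 0.7956 = 0.2044.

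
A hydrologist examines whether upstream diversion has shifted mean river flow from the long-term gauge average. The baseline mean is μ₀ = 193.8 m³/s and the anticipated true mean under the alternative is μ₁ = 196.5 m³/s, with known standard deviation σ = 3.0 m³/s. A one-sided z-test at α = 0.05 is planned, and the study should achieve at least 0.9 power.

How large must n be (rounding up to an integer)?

Standardized effect: d = |μ₁ − μ₀| / σ = |196.5 − 193.8| / 3.0 = 0.9000
For power 0.9 need Φ(δ − z_{0.05}) = 0.9, so δ = z_{0.05} + z_{0.10} = 1.645 + 1.282 = 2.926.
δ = d·√n ⇒ n = (δ/d)² = (2.926 / 0.9000)² = 10.57.
Rounding up, n = 11.

n = 11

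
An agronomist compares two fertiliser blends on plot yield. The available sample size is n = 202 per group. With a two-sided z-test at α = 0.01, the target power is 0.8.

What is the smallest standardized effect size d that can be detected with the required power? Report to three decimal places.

d ≈ 0.340

Need Φ(δ − 2.576) = 0.8, so δ = 2.576 + 0.842 = 3.417.
(The second rejection-region term Φ(−δ − z_{α/2}) is negligible and dropped.)
δ = d·√(n/2) ⇒ d = δ/√(n/2) = 3.417/√(202/2) = 0.3400.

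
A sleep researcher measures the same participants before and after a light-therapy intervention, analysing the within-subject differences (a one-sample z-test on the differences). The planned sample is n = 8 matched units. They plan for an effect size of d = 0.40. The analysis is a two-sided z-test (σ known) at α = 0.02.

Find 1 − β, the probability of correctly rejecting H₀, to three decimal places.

Noncentrality parameter: δ = d·√n = 0.40 × √8 = 1.1314
Critical value for a two-sided test at α = 0.02: z_{α/2} = 2.326.
Power = Φ(δ − 2.326) + Φ(−δ − 2.326) = Φ(-1.195) + Φ(-3.458) = 0.1160 + 0.0003 = 0.1163.

Power ≈ 0.116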